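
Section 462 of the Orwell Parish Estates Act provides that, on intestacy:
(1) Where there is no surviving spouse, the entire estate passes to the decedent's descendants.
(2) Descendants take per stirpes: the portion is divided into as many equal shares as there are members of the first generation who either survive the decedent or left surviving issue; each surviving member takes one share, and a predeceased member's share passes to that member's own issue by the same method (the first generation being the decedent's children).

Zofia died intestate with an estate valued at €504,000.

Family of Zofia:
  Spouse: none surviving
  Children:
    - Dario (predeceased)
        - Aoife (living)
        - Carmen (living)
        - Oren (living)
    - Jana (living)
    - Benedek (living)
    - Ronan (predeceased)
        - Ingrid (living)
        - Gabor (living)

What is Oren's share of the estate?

Oren receives €42,000.

The entire €504,000 passes to the descendants.
That amount (€504,000) is divided into 4 shares of €126,000: Jana and Benedek each take €126,000; Dario's €126,000 share passes to Dario's issue; Ronan's €126,000 share passes to Ronan's issue.
Dario's share (€126,000) is divided into 3 shares of €42,000: Aoife, Carmen, and Oren each take €42,000.
Ronan's share (€126,000) is divided into 2 shares of €63,000: Ingrid and Gabor each take €63,000.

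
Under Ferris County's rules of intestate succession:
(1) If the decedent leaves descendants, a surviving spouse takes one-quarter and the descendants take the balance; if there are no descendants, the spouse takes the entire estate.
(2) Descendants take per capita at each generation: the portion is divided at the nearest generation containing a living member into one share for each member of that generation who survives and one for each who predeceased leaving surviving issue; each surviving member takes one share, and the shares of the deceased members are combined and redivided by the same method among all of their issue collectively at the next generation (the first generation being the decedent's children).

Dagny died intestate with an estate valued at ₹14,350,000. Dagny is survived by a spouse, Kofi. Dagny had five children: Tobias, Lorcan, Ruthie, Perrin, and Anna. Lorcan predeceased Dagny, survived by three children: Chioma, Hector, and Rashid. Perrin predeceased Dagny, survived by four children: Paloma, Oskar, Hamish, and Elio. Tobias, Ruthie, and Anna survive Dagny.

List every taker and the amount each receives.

Kofi: ₹3,587,500; Tobias: ₹2,152,500; Chioma: ₹615,000; Hector: ₹615,000; Rashid: ₹615,000; Ruthie: ₹2,152,500; Paloma: ₹615,000; Oskar: ₹615,000; Hamish: ₹615,000; Elio: ₹615,000; Anna: ₹2,152,500

Kofi takes one-quarter of ₹14,350,000 = ₹3,587,500. The remaining ₹10,762,500 passes to the descendants.
The descendants' portion (₹10,762,500) is divided at the children's generation into 5 shares of ₹2,152,500. Tobias, Ruthie, and Anna each take ₹2,152,500. The 2 shares of the deceased (Lorcan and Perrin) are combined into a pool of ₹4,305,000.
That pool (₹4,305,000) is divided at the grandchildren's generation equally among Chioma, Hector, Rashid, Paloma, Oskar, Hamish, and Elio: ₹615,000 each.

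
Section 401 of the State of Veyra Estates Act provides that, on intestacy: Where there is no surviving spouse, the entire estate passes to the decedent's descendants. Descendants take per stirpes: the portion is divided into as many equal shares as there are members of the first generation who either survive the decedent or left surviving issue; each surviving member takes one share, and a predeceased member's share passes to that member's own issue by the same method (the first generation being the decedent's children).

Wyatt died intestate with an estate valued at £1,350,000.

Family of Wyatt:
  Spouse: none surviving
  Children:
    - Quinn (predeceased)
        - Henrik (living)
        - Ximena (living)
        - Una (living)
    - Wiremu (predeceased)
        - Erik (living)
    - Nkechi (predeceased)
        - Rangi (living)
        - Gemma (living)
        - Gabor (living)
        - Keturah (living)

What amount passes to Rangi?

Rangi receives £112,500.

The entire £1,350,000 passes to the descendants.
That amount (£1,350,000) is divided into 3 shares of £450,000: Quinn's £450,000 share passes to Quinn's issue; Wiremu's £450,000 share passes to Wiremu's issue; Nkechi's £450,000 share passes to Nkechi's issue.
Quinn's share (£450,000) is divided into 3 shares of £150,000: Henrik, Ximena, and Una each take £150,000.
Wiremu's share (£450,000) passes entirely to Erik.
Nkechi's share (£450,000) is divided into 4 shares of £112,500: Rangi, Gemma, Gabor, and Keturah each take £112,500.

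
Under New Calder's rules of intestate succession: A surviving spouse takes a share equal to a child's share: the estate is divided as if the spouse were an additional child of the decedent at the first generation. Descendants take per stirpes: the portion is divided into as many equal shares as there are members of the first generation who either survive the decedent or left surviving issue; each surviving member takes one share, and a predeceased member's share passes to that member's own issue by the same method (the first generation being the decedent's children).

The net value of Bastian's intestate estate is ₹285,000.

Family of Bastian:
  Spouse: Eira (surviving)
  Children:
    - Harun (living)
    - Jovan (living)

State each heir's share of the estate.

Eira: ₹95,000; Harun: ₹95,000; Jovan: ₹95,000

The spouse counts as an additional share at the children's level, so there are 3 primary shares of ₹95,000. Eira takes one such share (₹95,000).
The children's combined portion (₹190,000) is divided into 2 shares of ₹95,000: Harun and Jovan each take ₹95,000.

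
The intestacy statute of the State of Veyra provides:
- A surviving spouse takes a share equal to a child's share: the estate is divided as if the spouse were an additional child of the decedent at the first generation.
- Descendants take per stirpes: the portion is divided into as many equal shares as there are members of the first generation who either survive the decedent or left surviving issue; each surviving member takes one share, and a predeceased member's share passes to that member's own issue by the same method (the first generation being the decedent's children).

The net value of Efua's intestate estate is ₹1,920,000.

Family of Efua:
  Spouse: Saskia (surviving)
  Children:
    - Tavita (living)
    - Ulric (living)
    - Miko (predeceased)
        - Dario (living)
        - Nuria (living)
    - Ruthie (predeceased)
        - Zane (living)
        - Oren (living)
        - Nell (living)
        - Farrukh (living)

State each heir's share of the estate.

Saskia: ₹384,000; Tavita: ₹384,000; Ulric: ₹384,000; Dario: ₹192,000; Nuria: ₹192,000; Zane: ₹96,000; Oren: ₹96,000; Nell: ₹96,000; Farrukh: ₹96,000

The spouse counts as an additional share at the children's level, so there are 5 primary shares of ₹384,000. Saskia takes one such share (₹384,000).
The children's combined portion (₹1,536,000) is divided into 4 shares of ₹384,000: Tavita and Ulric each take ₹384,000; Miko's ₹384,000 share passes to Miko's issue; Ruthie's ₹384,000 share passes to Ruthie's issue.
Miko's share (₹384,000) is divided into 2 shares of ₹192,000: Dario and Nuria each take ₹192,000.
Ruthie's share (₹384,000) is divided into 4 shares of ₹96,000: Zane, Oren, Nell, and Farrukh each take ₹96,000.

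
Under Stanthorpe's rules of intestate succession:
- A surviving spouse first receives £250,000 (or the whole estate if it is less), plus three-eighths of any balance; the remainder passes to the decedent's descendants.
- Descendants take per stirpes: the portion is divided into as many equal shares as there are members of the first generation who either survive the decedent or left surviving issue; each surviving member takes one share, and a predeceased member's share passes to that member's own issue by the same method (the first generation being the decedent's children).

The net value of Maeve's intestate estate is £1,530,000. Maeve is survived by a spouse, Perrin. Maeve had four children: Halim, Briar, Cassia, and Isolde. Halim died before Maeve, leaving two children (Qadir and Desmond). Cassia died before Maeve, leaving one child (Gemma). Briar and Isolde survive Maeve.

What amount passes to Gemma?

Gemma receives £200,000.

Perrin first takes £250,000, leaving a balance of £1,280,000. Perrin then takes three-eighths of the balance (£480,000), for a total of £730,000. The remaining £800,000 passes to the descendants.
The descendants' portion (£800,000) is divided into 4 shares of £200,000: Briar and Isolde each take £200,000; Halim's £200,000 share passes to Halim's issue; Cassia's £200,000 share passes to Cassia's issue.
Halim's share (£200,000) is divided into 2 shares of £100,000: Qadir and Desmond each take £100,000.
Cassia's share (£200,000) passes entirely to Gemma.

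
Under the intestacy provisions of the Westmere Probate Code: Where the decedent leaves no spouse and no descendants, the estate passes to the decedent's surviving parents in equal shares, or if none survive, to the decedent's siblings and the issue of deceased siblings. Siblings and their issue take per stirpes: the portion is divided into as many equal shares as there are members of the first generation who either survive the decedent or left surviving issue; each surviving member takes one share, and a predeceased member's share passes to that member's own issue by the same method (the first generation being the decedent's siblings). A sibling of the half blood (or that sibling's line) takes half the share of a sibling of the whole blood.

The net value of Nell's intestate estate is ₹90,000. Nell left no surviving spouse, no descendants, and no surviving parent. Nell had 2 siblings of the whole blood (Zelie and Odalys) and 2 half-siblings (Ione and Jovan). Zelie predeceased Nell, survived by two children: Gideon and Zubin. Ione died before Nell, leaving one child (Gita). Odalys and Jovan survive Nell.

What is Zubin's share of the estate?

The entire ₹90,000 passes to the siblings and their issue.
Counting each half-blood sibling's line as half a unit, there are 3 units in ₹90,000, so one unit is ₹30,000. Whole-blood lines (Zelie and Odalys) take ₹30,000 each; half-blood lines (Ione and Jovan) take ₹15,000 each.
Zelie's share (₹30,000) is divided into 2 shares of ₹15,000: Gideon and Zubin each take ₹15,000.
Ione's share (₹15,000) passes entirely to Gita.

Zubin receives ₹15,000.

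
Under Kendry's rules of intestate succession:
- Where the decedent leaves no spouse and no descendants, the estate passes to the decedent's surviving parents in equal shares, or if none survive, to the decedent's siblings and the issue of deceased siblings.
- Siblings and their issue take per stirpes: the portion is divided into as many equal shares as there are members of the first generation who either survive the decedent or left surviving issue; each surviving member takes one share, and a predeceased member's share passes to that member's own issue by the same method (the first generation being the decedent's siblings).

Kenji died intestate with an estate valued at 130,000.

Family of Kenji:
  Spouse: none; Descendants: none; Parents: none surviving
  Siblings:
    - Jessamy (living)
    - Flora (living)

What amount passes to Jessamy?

Jessamy receives 65,000.

The entire 130,000 passes to the siblings and their issue.
That amount (130,000) is divided into 2 shares of 65,000: Jessamy and Flora each take 65,000.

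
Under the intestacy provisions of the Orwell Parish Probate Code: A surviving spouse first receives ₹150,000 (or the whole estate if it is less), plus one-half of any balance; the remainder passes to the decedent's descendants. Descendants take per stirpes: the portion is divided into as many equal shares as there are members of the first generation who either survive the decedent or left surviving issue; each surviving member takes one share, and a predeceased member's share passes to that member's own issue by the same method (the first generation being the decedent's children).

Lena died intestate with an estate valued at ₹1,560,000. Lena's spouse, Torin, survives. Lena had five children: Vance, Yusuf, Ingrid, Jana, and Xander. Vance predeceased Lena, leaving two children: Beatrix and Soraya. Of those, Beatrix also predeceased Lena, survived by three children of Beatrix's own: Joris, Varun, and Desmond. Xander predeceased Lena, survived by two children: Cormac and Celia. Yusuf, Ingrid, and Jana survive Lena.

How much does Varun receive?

Torin first takes ₹150,000, leaving a balance of ₹1,410,000. Torin then takes one-half of the balance (₹705,000), for a total of ₹855,000. The remaining ₹705,000 passes to the descendants.
The descendants' portion (₹705,000) is divided into 5 shares of ₹141,000: Yusuf, Ingrid, and Jana each take ₹141,000; Vance's ₹141,000 share passes to Vance's issue; Xander's ₹141,000 share passes to Xander's issue.
Vance's share (₹141,000) is divided into 2 shares of ₹70,500: Soraya takes ₹70,500; Beatrix's ₹70,500 share passes to Beatrix's issue.
Beatrix's share (₹70,500) is divided into 3 shares of ₹23,500: Joris, Varun, and Desmond each take ₹23,500.
Xander's share (₹141,000) is divided into 2 shares of ₹70,500: Cormac and Celia each take ₹70,500.

Varun receives ₹23,500.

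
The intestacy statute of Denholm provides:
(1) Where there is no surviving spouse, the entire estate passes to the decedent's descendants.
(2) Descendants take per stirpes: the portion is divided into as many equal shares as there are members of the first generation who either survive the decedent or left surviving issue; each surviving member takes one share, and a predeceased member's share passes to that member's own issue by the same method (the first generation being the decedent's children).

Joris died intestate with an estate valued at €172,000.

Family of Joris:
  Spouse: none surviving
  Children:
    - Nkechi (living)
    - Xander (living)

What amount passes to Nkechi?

Nkechi receives €86,000.

The entire €172,000 passes to the descendants.
That amount (€172,000) is divided into 2 shares of €86,000: Nkechi and Xander each take €86,000.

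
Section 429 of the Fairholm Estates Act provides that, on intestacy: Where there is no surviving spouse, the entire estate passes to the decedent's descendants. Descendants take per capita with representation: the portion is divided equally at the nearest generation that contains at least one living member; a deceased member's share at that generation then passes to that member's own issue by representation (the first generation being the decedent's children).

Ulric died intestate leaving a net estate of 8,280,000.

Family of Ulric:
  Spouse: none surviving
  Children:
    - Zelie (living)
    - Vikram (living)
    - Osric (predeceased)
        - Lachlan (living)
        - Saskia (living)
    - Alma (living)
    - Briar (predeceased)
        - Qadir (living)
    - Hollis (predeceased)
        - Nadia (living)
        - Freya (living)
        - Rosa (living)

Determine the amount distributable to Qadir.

Qadir receives 1,380,000.

The entire 8,280,000 passes to the descendants.
That amount (8,280,000) is divided into 6 shares of 1,380,000: Zelie, Vikram, and Alma each take 1,380,000; Osric's 1,380,000 share passes to Osric's issue; Briar's 1,380,000 share passes to Briar's issue; Hollis's 1,380,000 share passes to Hollis's issue.
Osric's share (1,380,000) is divided into 2 shares of 690,000: Lachlan and Saskia each take 690,000.
Briar's share (1,380,000) passes entirely to Qadir.
Hollis's share (1,380,000) is divided into 3 shares of 460,000: Nadia, Freya, and Rosa each take 460,000.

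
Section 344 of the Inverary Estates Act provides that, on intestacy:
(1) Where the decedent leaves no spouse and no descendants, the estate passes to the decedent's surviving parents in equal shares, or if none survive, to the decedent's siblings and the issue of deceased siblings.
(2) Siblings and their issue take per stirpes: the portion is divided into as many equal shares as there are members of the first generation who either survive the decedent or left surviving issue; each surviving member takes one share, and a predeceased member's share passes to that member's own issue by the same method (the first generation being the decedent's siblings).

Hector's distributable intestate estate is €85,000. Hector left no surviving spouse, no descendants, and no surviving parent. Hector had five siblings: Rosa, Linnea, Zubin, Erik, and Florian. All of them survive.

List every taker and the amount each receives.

Rosa: €17,000; Linnea: €17,000; Zubin: €17,000; Erik: €17,000; Florian: €17,000

The entire €85,000 passes to the siblings and their issue.
That amount (€85,000) is divided into 5 shares of €17,000: Rosa, Linnea, Zubin, Erik, and Florian each take €17,000.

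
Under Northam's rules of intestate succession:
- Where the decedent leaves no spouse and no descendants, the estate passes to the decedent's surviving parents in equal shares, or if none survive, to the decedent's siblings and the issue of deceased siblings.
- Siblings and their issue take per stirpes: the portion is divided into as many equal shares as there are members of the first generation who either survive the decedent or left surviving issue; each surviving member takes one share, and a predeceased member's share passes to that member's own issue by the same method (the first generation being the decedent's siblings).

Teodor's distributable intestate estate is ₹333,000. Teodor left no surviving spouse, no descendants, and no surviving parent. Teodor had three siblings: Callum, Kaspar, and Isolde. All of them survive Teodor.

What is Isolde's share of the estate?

Isolde receives ₹111,000.

The entire ₹333,000 passes to the siblings and their issue.
That amount (₹333,000) is divided into 3 shares of ₹111,000: Callum, Kaspar, and Isolde each take ₹111,000.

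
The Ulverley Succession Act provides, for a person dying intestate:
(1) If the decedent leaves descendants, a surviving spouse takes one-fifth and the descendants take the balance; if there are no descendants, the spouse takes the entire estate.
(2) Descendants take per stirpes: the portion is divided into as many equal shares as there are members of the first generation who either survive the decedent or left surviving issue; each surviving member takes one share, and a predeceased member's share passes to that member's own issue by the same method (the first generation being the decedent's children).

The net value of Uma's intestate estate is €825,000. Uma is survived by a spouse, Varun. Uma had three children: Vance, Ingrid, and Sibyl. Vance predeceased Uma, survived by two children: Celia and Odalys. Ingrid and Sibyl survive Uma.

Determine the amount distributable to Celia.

Celia receives €110,000.

Varun takes one-fifth of €825,000 = €165,000. The remaining €660,000 passes to the descendants.
The descendants' portion (€660,000) is divided into 3 shares of €220,000: Ingrid and Sibyl each take €220,000; Vance's €220,000 share passes to Vance's issue.
Vance's share (€220,000) is divided into 2 shares of €110,000: Celia and Odalys each take €110,000.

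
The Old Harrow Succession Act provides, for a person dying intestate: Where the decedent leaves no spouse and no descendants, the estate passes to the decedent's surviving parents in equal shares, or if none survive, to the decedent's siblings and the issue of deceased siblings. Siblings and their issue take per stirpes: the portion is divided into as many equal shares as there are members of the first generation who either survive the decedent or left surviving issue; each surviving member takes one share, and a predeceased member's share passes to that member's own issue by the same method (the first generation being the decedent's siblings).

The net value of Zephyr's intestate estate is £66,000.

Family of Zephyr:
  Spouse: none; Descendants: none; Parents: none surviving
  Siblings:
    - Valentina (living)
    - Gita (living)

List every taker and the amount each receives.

The entire £66,000 passes to the siblings and their issue.
That amount (£66,000) is divided into 2 shares of £33,000: Valentina and Gita each take £33,000.

Valentina: £33,000; Gita: £33,000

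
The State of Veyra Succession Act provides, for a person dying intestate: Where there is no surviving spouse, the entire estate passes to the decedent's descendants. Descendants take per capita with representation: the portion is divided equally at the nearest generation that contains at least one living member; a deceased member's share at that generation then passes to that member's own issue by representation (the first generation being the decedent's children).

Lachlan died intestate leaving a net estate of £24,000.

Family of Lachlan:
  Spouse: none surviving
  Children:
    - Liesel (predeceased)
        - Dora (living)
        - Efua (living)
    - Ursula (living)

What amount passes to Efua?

The entire £24,000 passes to the descendants.
That amount (£24,000) is divided into 2 shares of £12,000: Ursula takes £12,000; Liesel's £12,000 share passes to Liesel's issue.
Liesel's share (£12,000) is divided into 2 shares of £6,000: Dora and Efua each take £6,000.

Efua receives £6,000.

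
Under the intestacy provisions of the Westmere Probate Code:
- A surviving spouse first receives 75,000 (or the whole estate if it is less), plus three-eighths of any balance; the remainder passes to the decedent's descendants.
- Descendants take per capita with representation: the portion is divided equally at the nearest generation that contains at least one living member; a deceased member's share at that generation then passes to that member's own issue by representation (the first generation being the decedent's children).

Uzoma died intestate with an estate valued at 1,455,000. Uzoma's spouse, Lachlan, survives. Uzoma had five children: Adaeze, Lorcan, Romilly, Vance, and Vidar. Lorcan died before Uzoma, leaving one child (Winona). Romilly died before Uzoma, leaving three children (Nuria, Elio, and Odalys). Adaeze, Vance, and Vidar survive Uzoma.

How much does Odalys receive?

Odalys receives 57,500.

Lachlan first takes 75,000, leaving a balance of 1,380,000. Lachlan then takes three-eighths of the balance (517,500), for a total of 592,500. The remaining 862,500 passes to the descendants.
The descendants' portion (862,500) is divided into 5 shares of 172,500: Adaeze, Vance, and Vidar each take 172,500; Lorcan's 172,500 share passes to Lorcan's issue; Romilly's 172,500 share passes to Romilly's issue.
Lorcan's share (172,500) passes entirely to Winona.
Romilly's share (172,500) is divided into 3 shares of 57,500: Nuria, Elio, and Odalys each take 57,500.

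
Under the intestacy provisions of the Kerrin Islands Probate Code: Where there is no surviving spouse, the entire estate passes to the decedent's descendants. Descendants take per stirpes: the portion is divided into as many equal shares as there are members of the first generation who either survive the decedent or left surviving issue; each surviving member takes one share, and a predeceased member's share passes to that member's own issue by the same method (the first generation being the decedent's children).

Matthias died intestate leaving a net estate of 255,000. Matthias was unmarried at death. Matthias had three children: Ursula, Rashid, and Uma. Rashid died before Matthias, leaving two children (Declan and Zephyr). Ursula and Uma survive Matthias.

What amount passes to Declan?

Declan receives 42,500.

The entire 255,000 passes to the descendants.
That amount (255,000) is divided into 3 shares of 85,000: Ursula and Uma each take 85,000; Rashid's 85,000 share passes to Rashid's issue.
Rashid's share (85,000) is divided into 2 shares of 42,500: Declan and Zephyr each take 42,500.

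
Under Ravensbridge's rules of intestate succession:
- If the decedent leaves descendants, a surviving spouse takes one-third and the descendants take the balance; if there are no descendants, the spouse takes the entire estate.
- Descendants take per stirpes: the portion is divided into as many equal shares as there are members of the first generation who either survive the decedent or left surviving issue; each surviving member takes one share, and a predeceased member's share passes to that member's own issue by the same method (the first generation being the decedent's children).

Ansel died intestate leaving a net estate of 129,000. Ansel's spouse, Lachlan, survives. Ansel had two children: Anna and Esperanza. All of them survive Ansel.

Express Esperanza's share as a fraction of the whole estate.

Lachlan takes one-third of 129,000 = 43,000. The remaining 86,000 passes to the descendants.
The descendants' portion (86,000) is divided into 2 shares of 43,000: Anna and Esperanza each take 43,000.

Esperanza receives 1/3 of the estate.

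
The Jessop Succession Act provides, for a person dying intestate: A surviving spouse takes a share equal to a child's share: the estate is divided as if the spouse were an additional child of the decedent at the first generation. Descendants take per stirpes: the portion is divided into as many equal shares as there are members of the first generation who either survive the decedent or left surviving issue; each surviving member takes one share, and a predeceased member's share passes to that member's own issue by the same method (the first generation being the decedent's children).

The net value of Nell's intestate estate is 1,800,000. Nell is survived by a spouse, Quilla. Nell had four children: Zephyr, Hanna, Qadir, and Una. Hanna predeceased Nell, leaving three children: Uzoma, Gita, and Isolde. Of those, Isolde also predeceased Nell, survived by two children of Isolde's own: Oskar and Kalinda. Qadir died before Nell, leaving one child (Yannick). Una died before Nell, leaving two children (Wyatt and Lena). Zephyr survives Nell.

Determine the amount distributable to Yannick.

Yannick receives 360,000.

The spouse counts as an additional share at the children's level, so there are 5 primary shares of 360,000. Quilla takes one such share (360,000).
The children's combined portion (1,440,000) is divided into 4 shares of 360,000: Zephyr takes 360,000; Hanna's 360,000 share passes to Hanna's issue; Qadir's 360,000 share passes to Qadir's issue; Una's 360,000 share passes to Una's issue.
Hanna's share (360,000) is divided into 3 shares of 120,000: Uzoma and Gita each take 120,000; Isolde's 120,000 share passes to Isolde's issue.
Isolde's share (120,000) is divided into 2 shares of 60,000: Oskar and Kalinda each take 60,000.
Qadir's share (360,000) passes entirely to Yannick.
Una's share (360,000) is divided into 2 shares of 180,000: Wyatt and Lena each take 180,000.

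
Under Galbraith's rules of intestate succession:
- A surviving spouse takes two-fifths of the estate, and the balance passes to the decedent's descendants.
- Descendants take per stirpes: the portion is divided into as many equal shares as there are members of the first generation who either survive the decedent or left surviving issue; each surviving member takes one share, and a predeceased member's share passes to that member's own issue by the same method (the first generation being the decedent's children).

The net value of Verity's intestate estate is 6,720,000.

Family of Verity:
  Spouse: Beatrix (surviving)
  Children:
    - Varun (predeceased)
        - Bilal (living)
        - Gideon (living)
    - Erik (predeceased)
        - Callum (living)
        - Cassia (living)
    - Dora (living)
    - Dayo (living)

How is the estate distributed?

Beatrix: 2,688,000; Bilal: 504,000; Gideon: 504,000; Callum: 504,000; Cassia: 504,000; Dora: 1,008,000; Dayo: 1,008,000

Beatrix takes two-fifths of 6,720,000 = 2,688,000. The remaining 4,032,000 passes to the descendants.
The descendants' portion (4,032,000) is divided into 4 shares of 1,008,000: Dora and Dayo each take 1,008,000; Varun's 1,008,000 share passes to Varun's issue; Erik's 1,008,000 share passes to Erik's issue.
Varun's share (1,008,000) is divided into 2 shares of 504,000: Bilal and Gideon each take 504,000.
Erik's share (1,008,000) is divided into 2 shares of 504,000: Callum and Cassia each take 504,000.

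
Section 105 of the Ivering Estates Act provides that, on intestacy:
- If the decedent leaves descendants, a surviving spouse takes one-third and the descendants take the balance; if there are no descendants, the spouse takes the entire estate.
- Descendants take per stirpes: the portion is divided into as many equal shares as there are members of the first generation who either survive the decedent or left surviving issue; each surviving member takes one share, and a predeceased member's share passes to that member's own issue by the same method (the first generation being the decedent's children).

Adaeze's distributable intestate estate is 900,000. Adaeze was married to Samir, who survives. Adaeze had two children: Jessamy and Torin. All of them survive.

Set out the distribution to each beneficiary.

Samir: 300,000; Jessamy: 300,000; Torin: 300,000

Samir takes one-third of 900,000 = 300,000. The remaining 600,000 passes to the descendants.
The descendants' portion (600,000) is divided into 2 shares of 300,000: Jessamy and Torin each take 300,000.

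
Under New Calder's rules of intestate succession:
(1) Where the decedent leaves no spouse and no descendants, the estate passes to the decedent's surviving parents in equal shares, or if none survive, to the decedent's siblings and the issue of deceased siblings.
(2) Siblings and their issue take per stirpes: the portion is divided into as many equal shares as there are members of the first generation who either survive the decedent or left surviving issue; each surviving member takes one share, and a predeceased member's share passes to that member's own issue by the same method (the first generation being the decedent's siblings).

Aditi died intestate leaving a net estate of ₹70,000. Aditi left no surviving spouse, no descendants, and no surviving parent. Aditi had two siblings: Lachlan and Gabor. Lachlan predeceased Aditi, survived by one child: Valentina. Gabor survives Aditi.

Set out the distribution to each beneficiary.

The entire ₹70,000 passes to the siblings and their issue.
That amount (₹70,000) is divided into 2 shares of ₹35,000: Gabor takes ₹35,000; Lachlan's ₹35,000 share passes to Lachlan's issue.
Lachlan's share (₹35,000) passes entirely to Valentina.

Valentina: ₹35,000; Gabor: ₹35,000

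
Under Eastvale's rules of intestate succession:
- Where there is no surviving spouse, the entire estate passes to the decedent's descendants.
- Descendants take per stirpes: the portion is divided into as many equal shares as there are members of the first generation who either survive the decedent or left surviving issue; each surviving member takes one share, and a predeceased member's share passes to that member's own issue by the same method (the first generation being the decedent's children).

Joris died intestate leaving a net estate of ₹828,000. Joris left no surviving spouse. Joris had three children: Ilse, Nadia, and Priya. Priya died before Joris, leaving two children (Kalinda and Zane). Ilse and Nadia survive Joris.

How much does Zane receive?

Zane receives ₹138,000.

The entire ₹828,000 passes to the descendants.
That amount (₹828,000) is divided into 3 shares of ₹276,000: Ilse and Nadia each take ₹276,000; Priya's ₹276,000 share passes to Priya's issue.
Priya's share (₹276,000) is divided into 2 shares of ₹138,000: Kalinda and Zane each take ₹138,000.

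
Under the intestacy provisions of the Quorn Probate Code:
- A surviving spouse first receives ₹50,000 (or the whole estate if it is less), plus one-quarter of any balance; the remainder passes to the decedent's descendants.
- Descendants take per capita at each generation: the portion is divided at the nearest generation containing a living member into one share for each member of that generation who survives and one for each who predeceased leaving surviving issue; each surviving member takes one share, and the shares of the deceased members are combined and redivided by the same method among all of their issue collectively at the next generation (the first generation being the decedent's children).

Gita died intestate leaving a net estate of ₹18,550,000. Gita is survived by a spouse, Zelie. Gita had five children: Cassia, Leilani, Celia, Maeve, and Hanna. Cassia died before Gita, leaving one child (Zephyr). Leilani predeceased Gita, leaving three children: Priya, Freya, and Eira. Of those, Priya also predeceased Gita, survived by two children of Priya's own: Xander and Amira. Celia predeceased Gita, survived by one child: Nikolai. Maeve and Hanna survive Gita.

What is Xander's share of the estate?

Zelie first takes ₹50,000, leaving a balance of ₹18,500,000. Zelie then takes one-quarter of the balance (₹4,625,000), for a total of ₹4,675,000. The remaining ₹13,875,000 passes to the descendants.
The descendants' portion (₹13,875,000) is divided at the children's generation into 5 shares of ₹2,775,000. Maeve and Hanna each take ₹2,775,000. The 3 shares of the deceased (Cassia, Leilani, and Celia) are combined into a pool of ₹8,325,000.
That pool (₹8,325,000) is divided at the grandchildren's generation into 5 shares of ₹1,665,000. Zephyr, Freya, Eira, and Nikolai each take ₹1,665,000. The remaining share for the deceased Priya (₹1,665,000) is carried to the next generation.
That pool (₹1,665,000) is divided at the great-grandchildren's generation equally among Xander and Amira: ₹832,500 each.

Xander receives ₹832,500.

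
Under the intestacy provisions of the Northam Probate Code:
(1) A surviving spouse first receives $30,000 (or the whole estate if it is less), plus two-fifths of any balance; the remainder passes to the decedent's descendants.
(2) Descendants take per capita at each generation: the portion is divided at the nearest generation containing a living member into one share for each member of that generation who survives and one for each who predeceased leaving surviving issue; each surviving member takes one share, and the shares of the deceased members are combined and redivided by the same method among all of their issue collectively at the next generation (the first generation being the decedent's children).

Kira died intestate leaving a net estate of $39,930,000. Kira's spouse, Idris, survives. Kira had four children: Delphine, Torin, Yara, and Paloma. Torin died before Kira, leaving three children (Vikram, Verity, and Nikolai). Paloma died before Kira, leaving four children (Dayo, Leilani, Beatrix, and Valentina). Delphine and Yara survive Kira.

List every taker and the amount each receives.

Idris first takes $30,000, leaving a balance of $39,900,000. Idris then takes two-fifths of the balance ($15,960,000), for a total of $15,990,000. The remaining $23,940,000 passes to the descendants.
The descendants' portion ($23,940,000) is divided at the children's generation into 4 shares of $5,985,000. Delphine and Yara each take $5,985,000. The 2 shares of the deceased (Torin and Paloma) are combined into a pool of $11,970,000.
That pool ($11,970,000) is divided at the grandchildren's generation equally among Vikram, Verity, Nikolai, Dayo, Leilani, Beatrix, and Valentina: $1,710,000 each.

Idris: $15,990,000; Delphine: $5,985,000; Vikram: $1,710,000; Verity: $1,710,000; Nikolai: $1,710,000; Yara: $5,985,000; Dayo: $1,710,000; Leilani: $1,710,000; Beatrix: $1,710,000; Valentina: $1,710,000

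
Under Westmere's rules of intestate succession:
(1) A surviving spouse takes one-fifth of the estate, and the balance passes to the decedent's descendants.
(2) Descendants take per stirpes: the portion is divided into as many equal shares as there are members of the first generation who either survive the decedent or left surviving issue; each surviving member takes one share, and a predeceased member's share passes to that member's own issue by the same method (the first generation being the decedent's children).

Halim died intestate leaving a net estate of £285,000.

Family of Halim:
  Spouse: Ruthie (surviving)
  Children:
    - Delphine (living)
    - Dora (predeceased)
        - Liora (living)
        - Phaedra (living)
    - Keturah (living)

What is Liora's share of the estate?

Liora receives £38,000.

Ruthie takes one-fifth of £285,000 = £57,000. The remaining £228,000 passes to the descendants.
The descendants' portion (£228,000) is divided into 3 shares of £76,000: Delphine and Keturah each take £76,000; Dora's £76,000 share passes to Dora's issue.
Dora's share (£76,000) is divided into 2 shares of £38,000: Liora and Phaedra each take £38,000.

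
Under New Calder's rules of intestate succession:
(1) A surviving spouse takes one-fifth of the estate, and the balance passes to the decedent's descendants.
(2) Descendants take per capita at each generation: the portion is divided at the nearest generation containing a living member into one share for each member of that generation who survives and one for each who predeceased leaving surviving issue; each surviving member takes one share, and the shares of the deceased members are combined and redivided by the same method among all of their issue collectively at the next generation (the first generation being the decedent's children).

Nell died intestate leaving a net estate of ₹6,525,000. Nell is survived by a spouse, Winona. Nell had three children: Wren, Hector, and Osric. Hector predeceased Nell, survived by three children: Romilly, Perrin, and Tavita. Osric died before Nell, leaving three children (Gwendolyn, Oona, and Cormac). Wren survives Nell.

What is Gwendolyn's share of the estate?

Winona takes one-fifth of ₹6,525,000 = ₹1,305,000. The remaining ₹5,220,000 passes to the descendants.
The descendants' portion (₹5,220,000) is divided at the children's generation into 3 shares of ₹1,740,000. Wren takes ₹1,740,000. The 2 shares of the deceased (Hector and Osric) are combined into a pool of ₹3,480,000.
That pool (₹3,480,000) is divided at the grandchildren's generation equally among Romilly, Perrin, Tavita, Gwendolyn, Oona, and Cormac: ₹580,000 each.

Gwendolyn receives ₹580,000.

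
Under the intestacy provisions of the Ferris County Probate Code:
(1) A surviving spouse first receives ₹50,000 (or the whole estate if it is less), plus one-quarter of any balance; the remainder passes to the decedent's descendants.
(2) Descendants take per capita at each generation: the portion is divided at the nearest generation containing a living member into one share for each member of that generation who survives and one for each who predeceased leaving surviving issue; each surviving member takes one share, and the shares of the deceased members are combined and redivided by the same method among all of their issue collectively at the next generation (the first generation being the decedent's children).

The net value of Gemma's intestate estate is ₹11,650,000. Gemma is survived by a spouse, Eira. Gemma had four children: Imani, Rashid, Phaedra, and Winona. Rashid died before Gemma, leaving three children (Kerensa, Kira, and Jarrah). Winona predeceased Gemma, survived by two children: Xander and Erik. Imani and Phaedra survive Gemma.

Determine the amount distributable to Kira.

Kira receives ₹870,000.

Eira first takes ₹50,000, leaving a balance of ₹11,600,000. Eira then takes one-quarter of the balance (₹2,900,000), for a total of ₹2,950,000. The remaining ₹8,700,000 passes to the descendants.
The descendants' portion (₹8,700,000) is divided at the children's generation into 4 shares of ₹2,175,000. Imani and Phaedra each take ₹2,175,000. The 2 shares of the deceased (Rashid and Winona) are combined into a pool of ₹4,350,000.
That pool (₹4,350,000) is divided at the grandchildren's generation equally among Kerensa, Kira, Jarrah, Xander, and Erik: ₹870,000 each.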